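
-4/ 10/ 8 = -1/ 20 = -0.05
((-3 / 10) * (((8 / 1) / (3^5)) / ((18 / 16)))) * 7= -224 / 3645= -0.06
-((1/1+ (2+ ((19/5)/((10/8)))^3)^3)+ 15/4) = -415963848162859579/15258789062500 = -27260.61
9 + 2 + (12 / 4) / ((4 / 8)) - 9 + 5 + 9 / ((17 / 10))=18.29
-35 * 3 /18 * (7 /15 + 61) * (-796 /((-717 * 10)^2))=642173 /115670025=0.01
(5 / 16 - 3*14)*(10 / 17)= -3335 / 136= -24.52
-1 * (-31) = 31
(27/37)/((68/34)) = 27/74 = 0.36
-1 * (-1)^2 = -1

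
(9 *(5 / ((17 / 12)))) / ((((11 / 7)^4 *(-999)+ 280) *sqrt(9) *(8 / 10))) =-540225 / 237219343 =-0.00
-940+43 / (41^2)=-939.97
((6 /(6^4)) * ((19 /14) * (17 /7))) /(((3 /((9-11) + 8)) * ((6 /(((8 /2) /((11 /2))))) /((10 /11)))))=1615 /480249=0.00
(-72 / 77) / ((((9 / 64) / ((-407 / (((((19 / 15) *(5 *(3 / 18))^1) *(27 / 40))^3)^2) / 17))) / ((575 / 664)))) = 356935270400000000 / 338746009478373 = 1053.70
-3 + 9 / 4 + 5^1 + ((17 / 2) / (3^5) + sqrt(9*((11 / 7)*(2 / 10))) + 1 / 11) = 3*sqrt(385) / 35 + 46787 / 10692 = 6.06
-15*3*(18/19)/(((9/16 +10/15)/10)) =-388800/1121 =-346.83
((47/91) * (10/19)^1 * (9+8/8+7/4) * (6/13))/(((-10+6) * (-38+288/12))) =33135/1258712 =0.03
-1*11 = -11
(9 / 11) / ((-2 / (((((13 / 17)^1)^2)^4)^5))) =-3250697832760783013369287898772061408898858409 / 363395492389171132062343618249694848637488001990422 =-0.00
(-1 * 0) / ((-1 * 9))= 0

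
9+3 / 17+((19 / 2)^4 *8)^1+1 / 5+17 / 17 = 11079049 / 170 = 65170.88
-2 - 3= -5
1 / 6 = 0.17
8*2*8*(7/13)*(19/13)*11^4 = 249248384/169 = 1474842.51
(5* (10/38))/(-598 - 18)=-25/11704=-0.00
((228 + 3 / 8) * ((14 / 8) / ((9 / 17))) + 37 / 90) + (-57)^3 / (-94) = 184458839 / 67680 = 2725.46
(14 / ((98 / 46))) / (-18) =-23 / 63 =-0.37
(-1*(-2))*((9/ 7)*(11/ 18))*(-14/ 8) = -11/ 4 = -2.75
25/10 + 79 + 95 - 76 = 100.50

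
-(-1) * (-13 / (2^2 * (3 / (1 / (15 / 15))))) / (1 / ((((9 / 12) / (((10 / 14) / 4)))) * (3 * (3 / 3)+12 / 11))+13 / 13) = -819 / 800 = -1.02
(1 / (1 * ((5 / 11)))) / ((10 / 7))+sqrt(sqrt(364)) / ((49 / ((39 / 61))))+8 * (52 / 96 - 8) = -8719 / 150+39 * sqrt(2) * 91^(1 / 4) / 2989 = -58.07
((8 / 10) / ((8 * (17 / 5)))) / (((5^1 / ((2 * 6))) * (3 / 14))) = 28 / 85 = 0.33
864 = 864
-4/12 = -1/3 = -0.33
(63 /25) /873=7 /2425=0.00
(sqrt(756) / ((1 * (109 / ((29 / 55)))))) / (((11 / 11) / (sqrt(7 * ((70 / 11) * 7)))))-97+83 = -14+8526 * sqrt(330) / 65945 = -11.65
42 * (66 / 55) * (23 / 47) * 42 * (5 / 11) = 243432 / 517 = 470.85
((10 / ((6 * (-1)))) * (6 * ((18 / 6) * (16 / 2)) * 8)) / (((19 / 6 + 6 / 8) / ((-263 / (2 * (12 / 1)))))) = 252480 / 47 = 5371.91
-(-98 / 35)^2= -196 / 25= -7.84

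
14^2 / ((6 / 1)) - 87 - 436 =-1471 / 3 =-490.33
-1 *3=-3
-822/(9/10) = -2740/3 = -913.33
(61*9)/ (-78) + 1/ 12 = -6.96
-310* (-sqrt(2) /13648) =0.03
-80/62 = -40/31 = -1.29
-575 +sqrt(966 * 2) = -531.05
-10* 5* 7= -350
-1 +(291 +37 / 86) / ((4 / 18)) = 225395 / 172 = 1310.44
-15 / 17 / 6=-5 / 34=-0.15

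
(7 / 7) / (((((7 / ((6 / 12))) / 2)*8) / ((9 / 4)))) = 9 / 224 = 0.04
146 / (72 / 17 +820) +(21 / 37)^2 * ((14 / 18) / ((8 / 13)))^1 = 22415593 / 38364856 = 0.58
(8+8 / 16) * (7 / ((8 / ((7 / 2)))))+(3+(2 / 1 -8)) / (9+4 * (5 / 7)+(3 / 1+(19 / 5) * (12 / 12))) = 540589 / 20896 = 25.87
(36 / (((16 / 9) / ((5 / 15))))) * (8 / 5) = 54 / 5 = 10.80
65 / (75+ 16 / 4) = 65 / 79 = 0.82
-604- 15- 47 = -666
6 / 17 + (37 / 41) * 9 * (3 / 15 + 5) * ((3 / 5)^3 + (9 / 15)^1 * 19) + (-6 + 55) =235213447 / 435625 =539.94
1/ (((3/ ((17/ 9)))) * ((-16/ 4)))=-17/ 108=-0.16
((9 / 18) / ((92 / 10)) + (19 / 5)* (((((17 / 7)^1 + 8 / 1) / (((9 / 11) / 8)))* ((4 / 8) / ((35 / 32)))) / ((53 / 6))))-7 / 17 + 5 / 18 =18253195139 / 913884300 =19.97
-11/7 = -1.57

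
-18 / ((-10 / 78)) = 702 / 5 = 140.40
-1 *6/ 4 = -3/ 2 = -1.50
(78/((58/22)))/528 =13/232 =0.06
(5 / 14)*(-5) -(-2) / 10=-111 / 70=-1.59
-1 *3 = -3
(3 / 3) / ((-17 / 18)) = -18 / 17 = -1.06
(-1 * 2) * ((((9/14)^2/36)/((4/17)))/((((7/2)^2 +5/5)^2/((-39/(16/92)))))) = 137241/1101128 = 0.12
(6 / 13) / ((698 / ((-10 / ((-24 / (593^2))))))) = 1758245 / 18148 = 96.88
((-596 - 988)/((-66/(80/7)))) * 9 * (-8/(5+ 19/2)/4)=-69120/203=-340.49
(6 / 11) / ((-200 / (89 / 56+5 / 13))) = -4311 / 800800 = -0.01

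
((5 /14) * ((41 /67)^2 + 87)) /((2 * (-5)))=-14008 /4489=-3.12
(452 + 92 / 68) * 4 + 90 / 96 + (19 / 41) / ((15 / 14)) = 303576697 / 167280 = 1814.78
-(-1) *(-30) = -30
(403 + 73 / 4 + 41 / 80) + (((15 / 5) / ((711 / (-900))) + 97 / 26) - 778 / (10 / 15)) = -61234193 / 82160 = -745.30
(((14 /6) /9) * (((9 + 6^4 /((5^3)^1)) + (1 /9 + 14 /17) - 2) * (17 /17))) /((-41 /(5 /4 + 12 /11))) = -126188699 /465770250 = -0.27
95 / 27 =3.52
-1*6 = -6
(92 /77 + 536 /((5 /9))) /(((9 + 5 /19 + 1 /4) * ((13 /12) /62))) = 7009721984 /1206205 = 5811.39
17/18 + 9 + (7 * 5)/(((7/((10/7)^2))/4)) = 44771/882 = 50.76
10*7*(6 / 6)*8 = 560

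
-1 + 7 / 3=4 / 3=1.33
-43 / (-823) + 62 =51069 / 823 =62.05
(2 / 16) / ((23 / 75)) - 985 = -181165 / 184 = -984.59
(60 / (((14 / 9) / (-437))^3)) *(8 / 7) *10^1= -36502540342200 / 2401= -15203057202.08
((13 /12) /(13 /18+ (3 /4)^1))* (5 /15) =13 /53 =0.25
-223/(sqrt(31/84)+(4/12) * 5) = -93660/607+1338 * sqrt(651)/607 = -98.06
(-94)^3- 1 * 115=-830699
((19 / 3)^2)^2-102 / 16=1038437 / 648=1602.53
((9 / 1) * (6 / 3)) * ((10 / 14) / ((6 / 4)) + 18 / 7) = 384 / 7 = 54.86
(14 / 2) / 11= 7 / 11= 0.64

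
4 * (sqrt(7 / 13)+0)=4 * sqrt(91) / 13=2.94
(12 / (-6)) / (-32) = 1 / 16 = 0.06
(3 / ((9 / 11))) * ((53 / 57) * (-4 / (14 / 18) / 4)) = -4.38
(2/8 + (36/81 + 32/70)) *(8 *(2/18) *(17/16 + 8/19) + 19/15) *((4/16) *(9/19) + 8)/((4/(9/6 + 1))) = 3957975407/261999360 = 15.11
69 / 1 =69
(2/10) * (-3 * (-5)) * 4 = 12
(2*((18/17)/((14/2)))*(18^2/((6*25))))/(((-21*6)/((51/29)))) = -324/35525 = -0.01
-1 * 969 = -969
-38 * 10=-380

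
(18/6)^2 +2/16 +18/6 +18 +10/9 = 2249/72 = 31.24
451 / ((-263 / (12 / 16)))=-1353 / 1052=-1.29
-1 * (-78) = 78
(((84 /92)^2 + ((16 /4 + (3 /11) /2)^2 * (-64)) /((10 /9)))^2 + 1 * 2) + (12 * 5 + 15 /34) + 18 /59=199235113774184618299 /205472176862150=969645.22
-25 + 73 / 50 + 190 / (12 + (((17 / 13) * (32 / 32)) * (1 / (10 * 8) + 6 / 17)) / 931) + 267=21520136603 / 82995550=259.29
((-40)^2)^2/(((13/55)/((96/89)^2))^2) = 657733976064000000/10603438729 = 62030251.97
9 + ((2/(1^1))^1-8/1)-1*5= -2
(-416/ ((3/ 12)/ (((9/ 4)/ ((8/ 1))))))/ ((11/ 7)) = -3276/ 11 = -297.82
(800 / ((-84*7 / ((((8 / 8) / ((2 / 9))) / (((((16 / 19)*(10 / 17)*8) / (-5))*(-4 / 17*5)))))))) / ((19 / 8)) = -4335 / 1568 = -2.76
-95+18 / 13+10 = -1087 / 13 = -83.62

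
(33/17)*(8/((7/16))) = 4224/119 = 35.50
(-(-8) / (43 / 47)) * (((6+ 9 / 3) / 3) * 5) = 5640 / 43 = 131.16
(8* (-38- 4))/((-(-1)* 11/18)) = -6048/11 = -549.82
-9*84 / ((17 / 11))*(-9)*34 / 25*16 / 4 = 23950.08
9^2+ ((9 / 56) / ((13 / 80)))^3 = 61768251 / 753571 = 81.97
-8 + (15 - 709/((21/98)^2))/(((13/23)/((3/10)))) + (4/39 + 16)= -3189907/390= -8179.25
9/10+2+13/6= 76/15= 5.07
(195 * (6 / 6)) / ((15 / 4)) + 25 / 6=337 / 6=56.17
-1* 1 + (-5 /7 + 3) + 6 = 51 /7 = 7.29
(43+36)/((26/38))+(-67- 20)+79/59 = 22857/767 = 29.80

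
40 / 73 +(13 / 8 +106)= 63173 / 584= 108.17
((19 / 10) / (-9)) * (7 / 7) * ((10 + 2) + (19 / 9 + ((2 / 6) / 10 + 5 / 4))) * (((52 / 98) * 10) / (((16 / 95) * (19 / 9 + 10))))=-13004303 / 1538208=-8.45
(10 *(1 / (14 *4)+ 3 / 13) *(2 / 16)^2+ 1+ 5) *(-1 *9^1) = -1266129 / 23296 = -54.35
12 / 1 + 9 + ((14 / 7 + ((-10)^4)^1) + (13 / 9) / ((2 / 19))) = 180661 / 18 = 10036.72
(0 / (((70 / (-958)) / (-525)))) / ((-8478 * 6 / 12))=0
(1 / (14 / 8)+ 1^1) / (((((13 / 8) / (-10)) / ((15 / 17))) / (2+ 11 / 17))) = -594000 / 26299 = -22.59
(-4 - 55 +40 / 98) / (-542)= 2871 / 26558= 0.11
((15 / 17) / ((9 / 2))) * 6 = 20 / 17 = 1.18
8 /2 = 4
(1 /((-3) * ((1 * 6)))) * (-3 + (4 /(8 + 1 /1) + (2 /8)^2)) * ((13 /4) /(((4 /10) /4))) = 23335 /5184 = 4.50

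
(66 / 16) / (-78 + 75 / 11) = -121 / 2088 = -0.06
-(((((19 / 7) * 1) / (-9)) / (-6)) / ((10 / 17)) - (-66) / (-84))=0.70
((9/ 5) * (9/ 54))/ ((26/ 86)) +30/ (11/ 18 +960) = 2300739/ 2247830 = 1.02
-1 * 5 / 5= -1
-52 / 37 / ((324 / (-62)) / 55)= 44330 / 2997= 14.79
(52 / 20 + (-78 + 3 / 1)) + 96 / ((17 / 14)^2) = -10538 / 1445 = -7.29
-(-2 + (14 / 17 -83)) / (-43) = -1431 / 731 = -1.96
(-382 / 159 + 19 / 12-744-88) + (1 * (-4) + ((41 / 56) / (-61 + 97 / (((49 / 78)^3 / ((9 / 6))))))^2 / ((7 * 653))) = -21285916041778080865103911 / 25436697066380290590912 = -836.82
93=93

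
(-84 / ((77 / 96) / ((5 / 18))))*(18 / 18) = -29.09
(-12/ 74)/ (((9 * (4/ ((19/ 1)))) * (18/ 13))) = -247/ 3996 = -0.06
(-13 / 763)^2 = 169 / 582169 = 0.00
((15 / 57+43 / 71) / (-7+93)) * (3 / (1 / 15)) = 0.45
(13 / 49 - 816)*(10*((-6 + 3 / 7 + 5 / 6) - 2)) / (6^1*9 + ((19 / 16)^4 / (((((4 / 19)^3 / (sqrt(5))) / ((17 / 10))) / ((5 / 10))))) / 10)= 143279400205384270479360000 / 61560811261538847401633 - 144193431577145027801907200*sqrt(5) / 184682433784616542204899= 581.60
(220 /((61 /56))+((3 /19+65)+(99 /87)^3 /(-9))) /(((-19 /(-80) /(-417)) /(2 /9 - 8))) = 5873929180924000 /1611210507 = 3645662.16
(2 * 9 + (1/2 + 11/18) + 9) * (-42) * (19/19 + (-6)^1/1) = 17710/3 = 5903.33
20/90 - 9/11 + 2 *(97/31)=17377/3069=5.66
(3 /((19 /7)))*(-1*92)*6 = -11592 /19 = -610.11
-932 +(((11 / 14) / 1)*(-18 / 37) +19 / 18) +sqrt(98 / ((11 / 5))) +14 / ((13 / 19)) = -55203893 / 60606 +7*sqrt(110) / 11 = -904.19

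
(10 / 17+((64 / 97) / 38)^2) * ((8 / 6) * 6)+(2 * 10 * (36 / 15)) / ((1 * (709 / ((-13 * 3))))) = 84661711680 / 40939810397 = 2.07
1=1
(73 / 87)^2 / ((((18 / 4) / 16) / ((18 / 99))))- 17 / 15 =-2540929 / 3746655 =-0.68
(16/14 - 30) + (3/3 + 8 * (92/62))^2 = 920285/6727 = 136.80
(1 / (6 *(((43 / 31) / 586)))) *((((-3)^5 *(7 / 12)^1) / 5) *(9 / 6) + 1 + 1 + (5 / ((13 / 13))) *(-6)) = -25623143 / 5160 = -4965.73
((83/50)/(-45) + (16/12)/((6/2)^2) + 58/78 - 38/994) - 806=-35115456289/43611750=-805.18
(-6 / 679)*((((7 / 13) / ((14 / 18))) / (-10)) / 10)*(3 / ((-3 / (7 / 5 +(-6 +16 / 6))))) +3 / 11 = 6623121 / 24274250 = 0.27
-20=-20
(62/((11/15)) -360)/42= -505/77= -6.56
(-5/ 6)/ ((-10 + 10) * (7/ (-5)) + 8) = -5/ 48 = -0.10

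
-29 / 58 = -1 / 2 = -0.50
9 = 9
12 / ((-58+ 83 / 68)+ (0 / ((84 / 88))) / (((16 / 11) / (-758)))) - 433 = -557543 / 1287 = -433.21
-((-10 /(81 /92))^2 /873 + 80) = -459066640 /5727753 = -80.15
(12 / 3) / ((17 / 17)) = 4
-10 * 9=-90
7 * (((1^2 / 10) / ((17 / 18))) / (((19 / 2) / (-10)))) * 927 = -233604 / 323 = -723.23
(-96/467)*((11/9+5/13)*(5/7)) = -30080/127491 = -0.24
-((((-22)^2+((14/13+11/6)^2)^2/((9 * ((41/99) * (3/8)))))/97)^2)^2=-8614580371359871424646845367120555653719140625/9286692765801423191513479700365515493594896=-927.63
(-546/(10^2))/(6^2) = -0.15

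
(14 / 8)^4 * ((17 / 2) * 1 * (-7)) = -285719 / 512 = -558.04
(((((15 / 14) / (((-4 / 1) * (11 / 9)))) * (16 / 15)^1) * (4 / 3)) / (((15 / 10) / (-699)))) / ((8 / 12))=217.87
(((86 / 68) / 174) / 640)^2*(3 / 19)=1849 / 90792217804800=0.00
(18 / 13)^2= 324 / 169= 1.92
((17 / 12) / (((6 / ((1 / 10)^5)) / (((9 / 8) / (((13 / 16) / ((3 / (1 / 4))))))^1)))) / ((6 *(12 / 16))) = 17 / 1950000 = 0.00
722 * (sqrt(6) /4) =442.13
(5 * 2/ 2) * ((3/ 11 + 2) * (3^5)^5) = 105911076180375/ 11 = 9628279652761.36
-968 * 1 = -968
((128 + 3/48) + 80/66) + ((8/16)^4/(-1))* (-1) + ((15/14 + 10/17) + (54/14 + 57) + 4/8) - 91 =101.35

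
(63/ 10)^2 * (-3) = -11907/ 100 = -119.07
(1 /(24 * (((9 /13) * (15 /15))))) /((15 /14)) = 91 /1620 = 0.06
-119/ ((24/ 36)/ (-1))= 357/ 2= 178.50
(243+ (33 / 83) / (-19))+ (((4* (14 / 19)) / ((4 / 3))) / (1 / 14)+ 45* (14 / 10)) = 336.93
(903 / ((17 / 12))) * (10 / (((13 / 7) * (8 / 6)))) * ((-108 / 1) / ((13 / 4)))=-245760480 / 2873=-85541.41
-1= -1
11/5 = 2.20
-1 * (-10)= 10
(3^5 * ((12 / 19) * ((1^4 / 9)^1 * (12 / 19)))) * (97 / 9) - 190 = -26686 / 361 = -73.92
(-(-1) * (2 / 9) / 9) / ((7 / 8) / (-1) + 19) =16 / 11745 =0.00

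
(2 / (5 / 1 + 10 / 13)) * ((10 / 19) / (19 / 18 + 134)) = 24 / 17765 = 0.00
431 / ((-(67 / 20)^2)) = -172400 / 4489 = -38.40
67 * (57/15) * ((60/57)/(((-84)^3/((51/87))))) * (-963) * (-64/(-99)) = 487492/2954259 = 0.17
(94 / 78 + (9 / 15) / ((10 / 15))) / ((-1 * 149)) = -821 / 58110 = -0.01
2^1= 2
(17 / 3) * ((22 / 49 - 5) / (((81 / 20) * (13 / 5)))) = -379100 / 154791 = -2.45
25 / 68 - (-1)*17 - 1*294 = -18811 / 68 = -276.63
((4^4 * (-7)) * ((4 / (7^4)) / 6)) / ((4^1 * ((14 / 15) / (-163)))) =52160 / 2401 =21.72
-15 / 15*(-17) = 17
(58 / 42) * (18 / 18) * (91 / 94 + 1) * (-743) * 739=-2945798105 / 1974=-1492298.94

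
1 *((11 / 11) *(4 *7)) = 28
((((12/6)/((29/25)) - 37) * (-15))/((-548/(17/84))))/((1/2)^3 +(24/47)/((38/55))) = -0.23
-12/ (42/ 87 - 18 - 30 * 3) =174/ 1559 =0.11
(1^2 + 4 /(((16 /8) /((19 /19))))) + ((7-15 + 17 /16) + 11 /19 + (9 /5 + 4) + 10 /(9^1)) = 48599 /13680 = 3.55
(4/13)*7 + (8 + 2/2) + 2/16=1173/104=11.28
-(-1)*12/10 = 1.20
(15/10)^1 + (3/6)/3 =5/3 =1.67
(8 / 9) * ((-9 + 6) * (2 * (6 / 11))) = -32 / 11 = -2.91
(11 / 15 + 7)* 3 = 116 / 5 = 23.20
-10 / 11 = -0.91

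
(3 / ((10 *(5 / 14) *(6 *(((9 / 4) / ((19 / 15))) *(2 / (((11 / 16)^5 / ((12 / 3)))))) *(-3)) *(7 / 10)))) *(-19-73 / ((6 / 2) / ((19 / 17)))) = 1802321741 / 54145843200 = 0.03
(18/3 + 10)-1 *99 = -83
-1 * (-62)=62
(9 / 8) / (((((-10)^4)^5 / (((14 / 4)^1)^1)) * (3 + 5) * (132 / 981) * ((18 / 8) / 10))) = 2289 / 14080000000000000000000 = 0.00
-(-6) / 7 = 6 / 7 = 0.86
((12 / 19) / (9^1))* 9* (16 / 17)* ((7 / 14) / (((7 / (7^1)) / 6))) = 576 / 323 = 1.78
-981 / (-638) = 981 / 638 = 1.54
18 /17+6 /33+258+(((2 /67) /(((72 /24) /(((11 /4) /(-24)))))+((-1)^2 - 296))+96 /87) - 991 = -53663509189 /52321104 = -1025.66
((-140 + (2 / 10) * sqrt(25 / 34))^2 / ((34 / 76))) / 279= 12661619 / 80631 - 5320 * sqrt(34) / 80631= 156.65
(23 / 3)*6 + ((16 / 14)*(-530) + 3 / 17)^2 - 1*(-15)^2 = 5189964662 / 14161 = 366497.05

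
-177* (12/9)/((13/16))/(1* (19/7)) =-26432/247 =-107.01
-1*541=-541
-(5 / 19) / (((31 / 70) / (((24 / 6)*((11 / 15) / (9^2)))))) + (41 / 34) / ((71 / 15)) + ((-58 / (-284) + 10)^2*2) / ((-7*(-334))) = 0.32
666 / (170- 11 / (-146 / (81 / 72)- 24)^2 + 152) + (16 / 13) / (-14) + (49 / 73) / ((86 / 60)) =431418268765882 / 176181430770709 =2.45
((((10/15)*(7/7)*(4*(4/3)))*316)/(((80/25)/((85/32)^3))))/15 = 438.69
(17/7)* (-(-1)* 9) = 21.86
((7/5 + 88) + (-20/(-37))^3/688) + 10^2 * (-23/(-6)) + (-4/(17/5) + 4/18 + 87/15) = 795757188992/1666230435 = 477.58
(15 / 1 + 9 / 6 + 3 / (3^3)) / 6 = 2.77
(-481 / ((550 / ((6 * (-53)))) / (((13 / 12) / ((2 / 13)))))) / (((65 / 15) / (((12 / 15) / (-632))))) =-0.57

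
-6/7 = -0.86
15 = 15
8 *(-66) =-528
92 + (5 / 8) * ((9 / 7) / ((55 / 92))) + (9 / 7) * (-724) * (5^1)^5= -63994375 / 22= -2908835.23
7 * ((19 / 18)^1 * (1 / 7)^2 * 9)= 19 / 14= 1.36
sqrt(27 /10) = 3*sqrt(30) /10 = 1.64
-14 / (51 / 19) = -266 / 51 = -5.22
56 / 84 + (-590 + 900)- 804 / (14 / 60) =-65836 / 21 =-3135.05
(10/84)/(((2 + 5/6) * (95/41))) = 41/2261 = 0.02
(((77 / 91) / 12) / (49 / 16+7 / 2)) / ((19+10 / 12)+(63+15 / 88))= 3872 / 29911245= 0.00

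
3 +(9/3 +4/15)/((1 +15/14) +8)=7031/2115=3.32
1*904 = 904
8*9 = 72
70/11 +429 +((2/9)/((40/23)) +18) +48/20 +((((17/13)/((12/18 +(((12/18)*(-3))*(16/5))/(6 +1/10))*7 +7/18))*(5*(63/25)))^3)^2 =8930537276432789561858643905560901/63935492842009037300095687500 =139680.43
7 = 7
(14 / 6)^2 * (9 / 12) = 49 / 12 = 4.08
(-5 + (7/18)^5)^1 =-9431033/1889568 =-4.99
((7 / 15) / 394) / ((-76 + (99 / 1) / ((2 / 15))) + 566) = 7 / 7284075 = 0.00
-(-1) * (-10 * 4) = -40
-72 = -72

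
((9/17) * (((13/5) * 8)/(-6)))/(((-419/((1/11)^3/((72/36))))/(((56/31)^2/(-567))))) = -11648/1229980301055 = -0.00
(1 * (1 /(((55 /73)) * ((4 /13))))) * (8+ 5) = 12337 /220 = 56.08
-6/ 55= -0.11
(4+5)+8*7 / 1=65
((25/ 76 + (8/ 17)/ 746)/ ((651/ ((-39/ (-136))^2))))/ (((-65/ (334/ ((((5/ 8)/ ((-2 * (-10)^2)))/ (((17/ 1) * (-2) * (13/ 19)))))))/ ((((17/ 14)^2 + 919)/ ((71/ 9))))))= -21835571830417917/ 117513572784524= -185.81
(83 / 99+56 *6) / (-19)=-33347 / 1881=-17.73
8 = 8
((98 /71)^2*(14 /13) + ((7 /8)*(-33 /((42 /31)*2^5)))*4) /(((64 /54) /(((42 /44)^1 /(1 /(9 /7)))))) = -0.63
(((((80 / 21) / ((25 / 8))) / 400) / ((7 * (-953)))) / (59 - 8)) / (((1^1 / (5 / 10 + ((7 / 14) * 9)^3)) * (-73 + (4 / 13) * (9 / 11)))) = 0.00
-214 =-214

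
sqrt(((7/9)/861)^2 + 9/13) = sqrt(143377702)/14391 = 0.83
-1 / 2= -0.50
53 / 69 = 0.77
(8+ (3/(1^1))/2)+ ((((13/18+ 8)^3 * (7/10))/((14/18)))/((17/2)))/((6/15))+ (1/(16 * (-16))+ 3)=66323311/352512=188.14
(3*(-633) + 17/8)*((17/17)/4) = -15175/32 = -474.22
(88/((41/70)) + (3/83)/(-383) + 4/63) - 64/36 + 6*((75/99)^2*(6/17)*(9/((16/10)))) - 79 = 76.37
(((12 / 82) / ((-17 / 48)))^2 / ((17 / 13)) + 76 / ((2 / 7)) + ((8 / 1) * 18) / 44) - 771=-45568196815 / 90846283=-501.60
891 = 891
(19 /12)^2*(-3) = -7.52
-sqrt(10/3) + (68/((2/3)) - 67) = 35 - sqrt(30)/3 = 33.17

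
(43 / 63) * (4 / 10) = 86 / 315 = 0.27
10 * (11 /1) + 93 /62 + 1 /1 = 225 /2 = 112.50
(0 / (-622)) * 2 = 0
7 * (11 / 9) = 77 / 9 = 8.56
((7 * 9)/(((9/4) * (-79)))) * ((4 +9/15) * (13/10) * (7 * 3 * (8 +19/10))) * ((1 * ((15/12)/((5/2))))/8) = -27.54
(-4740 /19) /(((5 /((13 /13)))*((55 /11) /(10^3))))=-189600 /19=-9978.95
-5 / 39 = -0.13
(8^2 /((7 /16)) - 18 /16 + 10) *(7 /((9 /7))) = 60823 /72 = 844.76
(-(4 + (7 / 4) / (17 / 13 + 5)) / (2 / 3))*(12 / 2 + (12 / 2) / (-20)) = -36.57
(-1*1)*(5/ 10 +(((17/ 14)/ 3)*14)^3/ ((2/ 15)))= -12287/ 9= -1365.22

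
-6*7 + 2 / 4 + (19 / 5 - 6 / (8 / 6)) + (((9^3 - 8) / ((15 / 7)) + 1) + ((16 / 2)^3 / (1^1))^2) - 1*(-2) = 3936619 / 15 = 262441.27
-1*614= -614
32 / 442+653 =144329 / 221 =653.07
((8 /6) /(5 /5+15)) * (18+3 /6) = 37 /24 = 1.54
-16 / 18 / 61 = -8 / 549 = -0.01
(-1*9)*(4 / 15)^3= -64 / 375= -0.17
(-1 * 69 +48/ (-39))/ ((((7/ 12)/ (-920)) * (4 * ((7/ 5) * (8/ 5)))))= 7874625/ 637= 12362.05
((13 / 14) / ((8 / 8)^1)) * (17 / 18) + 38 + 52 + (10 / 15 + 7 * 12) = 44237 / 252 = 175.54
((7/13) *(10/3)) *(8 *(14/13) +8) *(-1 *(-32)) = 161280/169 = 954.32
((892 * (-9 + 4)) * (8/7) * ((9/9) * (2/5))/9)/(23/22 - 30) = 313984/40131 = 7.82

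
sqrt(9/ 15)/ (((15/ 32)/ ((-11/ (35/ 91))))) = -4576 * sqrt(15)/ 375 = -47.26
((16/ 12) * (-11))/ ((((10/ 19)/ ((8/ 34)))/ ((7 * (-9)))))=35112/ 85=413.08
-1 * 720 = -720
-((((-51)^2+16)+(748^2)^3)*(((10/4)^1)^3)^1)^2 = -479335065119781245089486192829058765625/64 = -7489610392496581954523222000000000000.00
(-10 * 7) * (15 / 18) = -175 / 3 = -58.33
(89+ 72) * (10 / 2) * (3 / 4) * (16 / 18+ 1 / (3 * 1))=8855 / 12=737.92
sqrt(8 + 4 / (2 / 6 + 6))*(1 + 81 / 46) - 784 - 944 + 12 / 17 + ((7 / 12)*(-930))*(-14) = 127*sqrt(779) / 437 + 99751 / 17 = 5875.82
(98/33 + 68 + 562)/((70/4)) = 5968/165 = 36.17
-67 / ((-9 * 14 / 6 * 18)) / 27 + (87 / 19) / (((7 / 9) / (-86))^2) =75990403207 / 1357398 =55982.40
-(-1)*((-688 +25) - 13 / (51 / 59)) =-34580 / 51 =-678.04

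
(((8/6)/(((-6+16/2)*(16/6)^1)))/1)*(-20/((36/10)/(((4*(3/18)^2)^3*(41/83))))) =-1025/1089126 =-0.00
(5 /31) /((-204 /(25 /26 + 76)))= -3335 /54808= -0.06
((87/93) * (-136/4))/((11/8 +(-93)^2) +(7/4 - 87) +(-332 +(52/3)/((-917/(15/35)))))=-50633072/13106397589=-0.00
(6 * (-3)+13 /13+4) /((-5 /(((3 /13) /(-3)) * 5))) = -1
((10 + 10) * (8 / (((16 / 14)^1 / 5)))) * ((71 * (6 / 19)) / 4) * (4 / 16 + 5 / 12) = 2615.79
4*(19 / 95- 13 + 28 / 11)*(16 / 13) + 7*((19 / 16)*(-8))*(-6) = 249189 / 715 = 348.52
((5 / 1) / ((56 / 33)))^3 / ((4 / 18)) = 40429125 / 351232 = 115.11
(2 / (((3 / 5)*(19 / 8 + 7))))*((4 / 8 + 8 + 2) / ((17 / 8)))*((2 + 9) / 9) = 4928 / 2295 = 2.15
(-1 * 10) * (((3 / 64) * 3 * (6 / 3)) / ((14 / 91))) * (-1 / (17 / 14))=4095 / 272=15.06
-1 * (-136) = 136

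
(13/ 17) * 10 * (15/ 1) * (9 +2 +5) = 31200/ 17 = 1835.29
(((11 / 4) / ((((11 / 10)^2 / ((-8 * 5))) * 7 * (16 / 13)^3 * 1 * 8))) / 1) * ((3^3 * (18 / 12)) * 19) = -670.04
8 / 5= 1.60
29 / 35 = 0.83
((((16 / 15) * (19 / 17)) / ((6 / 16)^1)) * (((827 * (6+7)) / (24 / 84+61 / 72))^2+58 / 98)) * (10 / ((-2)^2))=1749397310169695168 / 2444329377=715696225.98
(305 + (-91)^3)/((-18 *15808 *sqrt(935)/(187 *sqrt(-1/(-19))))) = 376633 *sqrt(17765)/13515840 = 3.71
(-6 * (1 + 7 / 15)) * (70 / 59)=-616 / 59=-10.44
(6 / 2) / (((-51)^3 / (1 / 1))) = -1 / 44217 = -0.00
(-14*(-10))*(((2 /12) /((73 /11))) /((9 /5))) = 3850 /1971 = 1.95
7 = 7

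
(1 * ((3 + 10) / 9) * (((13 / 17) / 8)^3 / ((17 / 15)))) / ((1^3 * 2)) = 142805 / 256576512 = 0.00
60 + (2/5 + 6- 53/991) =328747/4955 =66.35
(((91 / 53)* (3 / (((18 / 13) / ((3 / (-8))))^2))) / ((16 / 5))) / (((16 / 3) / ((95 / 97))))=7305025 / 336920576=0.02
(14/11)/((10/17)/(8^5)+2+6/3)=3899392/12255287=0.32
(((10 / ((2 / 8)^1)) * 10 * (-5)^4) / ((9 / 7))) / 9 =1750000 / 81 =21604.94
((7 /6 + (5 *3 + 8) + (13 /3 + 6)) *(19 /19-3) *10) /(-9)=230 /3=76.67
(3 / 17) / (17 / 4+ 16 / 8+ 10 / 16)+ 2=1894 / 935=2.03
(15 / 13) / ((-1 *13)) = -15 / 169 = -0.09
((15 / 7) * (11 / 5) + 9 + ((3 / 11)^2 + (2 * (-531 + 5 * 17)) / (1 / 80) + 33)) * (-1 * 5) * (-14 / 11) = -604022900 / 1331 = -453811.34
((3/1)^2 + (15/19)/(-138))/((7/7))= 7861/874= 8.99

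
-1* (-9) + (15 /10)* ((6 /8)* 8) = 18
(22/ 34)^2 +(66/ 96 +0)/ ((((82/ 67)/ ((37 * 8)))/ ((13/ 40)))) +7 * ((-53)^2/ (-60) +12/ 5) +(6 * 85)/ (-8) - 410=-4153077181/ 5687520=-730.21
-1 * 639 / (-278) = 639 / 278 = 2.30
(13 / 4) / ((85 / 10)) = 13 / 34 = 0.38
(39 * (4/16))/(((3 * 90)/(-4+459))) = 1183/72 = 16.43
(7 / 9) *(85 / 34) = 35 / 18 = 1.94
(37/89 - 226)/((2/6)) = -60231/89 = -676.75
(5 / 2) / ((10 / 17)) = 17 / 4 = 4.25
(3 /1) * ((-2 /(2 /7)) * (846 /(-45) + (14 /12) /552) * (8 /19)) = 2179051 /13110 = 166.21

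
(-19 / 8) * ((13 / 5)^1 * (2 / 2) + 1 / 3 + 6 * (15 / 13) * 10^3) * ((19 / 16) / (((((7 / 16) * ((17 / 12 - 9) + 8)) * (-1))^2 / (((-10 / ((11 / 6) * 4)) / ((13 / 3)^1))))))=421248809088 / 2277275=184979.33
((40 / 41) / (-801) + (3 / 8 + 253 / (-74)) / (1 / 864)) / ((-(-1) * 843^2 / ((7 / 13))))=-22369854556 / 11225781852129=-0.00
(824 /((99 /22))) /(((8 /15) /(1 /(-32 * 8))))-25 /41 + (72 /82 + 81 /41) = 14213 /15744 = 0.90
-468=-468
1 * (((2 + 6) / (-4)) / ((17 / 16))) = -32 / 17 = -1.88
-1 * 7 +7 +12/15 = 0.80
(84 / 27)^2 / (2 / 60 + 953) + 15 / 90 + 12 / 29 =26443939 / 44773506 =0.59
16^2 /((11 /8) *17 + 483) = 2048 /4051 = 0.51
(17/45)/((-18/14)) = -119/405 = -0.29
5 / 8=0.62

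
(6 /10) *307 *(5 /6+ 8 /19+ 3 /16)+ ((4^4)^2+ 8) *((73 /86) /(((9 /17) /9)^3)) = 3573111560375 /13072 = 273340847.64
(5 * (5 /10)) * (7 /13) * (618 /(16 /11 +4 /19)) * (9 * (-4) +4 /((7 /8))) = -5919925 /377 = -15702.72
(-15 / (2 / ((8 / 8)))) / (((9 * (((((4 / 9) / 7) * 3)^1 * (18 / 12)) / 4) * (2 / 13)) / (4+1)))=-2275 / 6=-379.17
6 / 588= 1 / 98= 0.01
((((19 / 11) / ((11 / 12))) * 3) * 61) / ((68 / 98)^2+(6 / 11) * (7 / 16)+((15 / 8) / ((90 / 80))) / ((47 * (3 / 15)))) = 113002277472 / 294087299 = 384.25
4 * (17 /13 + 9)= 536 /13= 41.23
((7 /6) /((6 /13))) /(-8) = -91 /288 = -0.32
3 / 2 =1.50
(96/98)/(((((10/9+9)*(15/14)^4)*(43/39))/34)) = 60928/26875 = 2.27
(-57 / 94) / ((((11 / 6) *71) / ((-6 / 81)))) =38 / 110121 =0.00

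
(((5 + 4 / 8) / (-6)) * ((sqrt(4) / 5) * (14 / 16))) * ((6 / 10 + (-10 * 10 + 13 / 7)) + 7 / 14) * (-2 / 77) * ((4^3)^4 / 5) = -7122976768 / 2625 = -2713514.96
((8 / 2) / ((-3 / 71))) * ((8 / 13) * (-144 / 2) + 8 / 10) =4118.73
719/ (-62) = -11.60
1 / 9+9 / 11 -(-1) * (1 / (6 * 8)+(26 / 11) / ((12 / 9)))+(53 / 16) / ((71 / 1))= 155735 / 56232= 2.77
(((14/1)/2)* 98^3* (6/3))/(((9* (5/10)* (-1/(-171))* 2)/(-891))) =-223068151152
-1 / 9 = -0.11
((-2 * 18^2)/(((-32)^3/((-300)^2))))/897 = 151875/76544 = 1.98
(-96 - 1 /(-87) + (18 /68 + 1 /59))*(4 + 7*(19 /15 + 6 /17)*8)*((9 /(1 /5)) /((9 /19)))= -3831757177106 /4450311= -861008.85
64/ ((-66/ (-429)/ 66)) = 27456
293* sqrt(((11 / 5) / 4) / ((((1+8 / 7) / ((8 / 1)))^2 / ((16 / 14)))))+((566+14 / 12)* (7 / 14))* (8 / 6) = 1245.36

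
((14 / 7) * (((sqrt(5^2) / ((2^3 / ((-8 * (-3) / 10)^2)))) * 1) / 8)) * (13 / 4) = 117 / 40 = 2.92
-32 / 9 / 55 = -32 / 495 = -0.06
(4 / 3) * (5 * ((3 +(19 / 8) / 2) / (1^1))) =335 / 12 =27.92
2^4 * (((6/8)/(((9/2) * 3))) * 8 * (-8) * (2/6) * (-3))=512/9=56.89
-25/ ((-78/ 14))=175/ 39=4.49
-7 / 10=-0.70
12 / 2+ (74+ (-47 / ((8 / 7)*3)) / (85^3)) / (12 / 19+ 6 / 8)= 23044420249 / 386898750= 59.56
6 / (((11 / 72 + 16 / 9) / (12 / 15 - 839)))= -1810512 / 695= -2605.05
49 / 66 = 0.74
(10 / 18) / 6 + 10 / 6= 95 / 54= 1.76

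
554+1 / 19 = 10527 / 19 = 554.05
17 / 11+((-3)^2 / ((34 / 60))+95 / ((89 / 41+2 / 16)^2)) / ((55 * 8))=688146463 / 424122732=1.62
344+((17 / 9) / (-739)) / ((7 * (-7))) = 112109273 / 325899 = 344.00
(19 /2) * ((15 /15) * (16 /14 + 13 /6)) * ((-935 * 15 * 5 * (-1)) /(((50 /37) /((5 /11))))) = 41529725 /56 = 741602.23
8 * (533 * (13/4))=13858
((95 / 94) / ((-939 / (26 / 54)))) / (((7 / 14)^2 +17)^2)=-9880 / 5673164751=-0.00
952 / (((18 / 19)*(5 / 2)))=18088 / 45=401.96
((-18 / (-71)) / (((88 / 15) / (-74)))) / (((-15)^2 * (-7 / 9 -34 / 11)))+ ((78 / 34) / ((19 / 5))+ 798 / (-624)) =-3066771031 / 4567336280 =-0.67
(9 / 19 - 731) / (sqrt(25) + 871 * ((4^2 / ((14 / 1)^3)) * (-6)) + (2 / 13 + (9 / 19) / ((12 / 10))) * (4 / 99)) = 1225440216 / 42691991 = 28.70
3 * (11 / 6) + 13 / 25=301 / 50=6.02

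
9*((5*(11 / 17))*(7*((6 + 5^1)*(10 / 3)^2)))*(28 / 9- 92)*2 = -677600000 / 153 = -4428758.17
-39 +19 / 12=-37.42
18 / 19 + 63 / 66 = 795 / 418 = 1.90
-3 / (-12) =1 / 4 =0.25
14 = 14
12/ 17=0.71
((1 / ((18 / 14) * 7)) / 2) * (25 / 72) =0.02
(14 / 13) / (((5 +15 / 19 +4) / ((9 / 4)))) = 399 / 1612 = 0.25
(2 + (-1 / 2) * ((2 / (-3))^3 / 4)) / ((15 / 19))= 209 / 81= 2.58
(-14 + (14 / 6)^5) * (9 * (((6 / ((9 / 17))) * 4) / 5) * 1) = 364616 / 81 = 4501.43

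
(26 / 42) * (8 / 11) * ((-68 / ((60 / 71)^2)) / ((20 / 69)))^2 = 50504521638493 / 1039500000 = 48585.40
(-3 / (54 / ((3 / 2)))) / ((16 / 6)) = -1 / 32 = -0.03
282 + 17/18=5093/18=282.94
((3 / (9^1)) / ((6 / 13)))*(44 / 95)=286 / 855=0.33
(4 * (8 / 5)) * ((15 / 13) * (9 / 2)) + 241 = 3565 / 13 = 274.23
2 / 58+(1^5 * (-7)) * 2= -405 / 29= -13.97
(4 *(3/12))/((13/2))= 2/13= 0.15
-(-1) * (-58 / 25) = -58 / 25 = -2.32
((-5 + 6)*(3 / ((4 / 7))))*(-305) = -6405 / 4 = -1601.25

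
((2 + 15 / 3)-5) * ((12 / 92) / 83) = 6 / 1909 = 0.00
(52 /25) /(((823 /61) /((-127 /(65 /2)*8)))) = -495808 /102875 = -4.82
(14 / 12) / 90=7 / 540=0.01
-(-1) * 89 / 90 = 89 / 90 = 0.99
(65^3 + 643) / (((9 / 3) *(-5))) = -91756 / 5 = -18351.20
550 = 550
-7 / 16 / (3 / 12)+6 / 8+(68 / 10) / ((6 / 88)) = 1481 / 15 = 98.73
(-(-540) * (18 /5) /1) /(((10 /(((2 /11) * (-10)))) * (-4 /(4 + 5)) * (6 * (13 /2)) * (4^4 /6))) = 2187 /4576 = 0.48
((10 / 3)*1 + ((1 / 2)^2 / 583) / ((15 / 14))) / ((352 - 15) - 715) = -58307 / 6611220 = -0.01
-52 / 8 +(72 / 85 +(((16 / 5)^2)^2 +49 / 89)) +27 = 239725811 / 1891250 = 126.76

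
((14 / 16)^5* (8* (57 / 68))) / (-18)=-319333 / 1671168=-0.19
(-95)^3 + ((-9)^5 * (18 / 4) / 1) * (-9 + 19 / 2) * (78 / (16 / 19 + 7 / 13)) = -5704100903 / 682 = -8363784.32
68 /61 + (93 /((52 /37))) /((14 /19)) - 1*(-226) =14073831 /44408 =316.92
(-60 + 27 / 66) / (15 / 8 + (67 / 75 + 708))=-393300 / 4691071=-0.08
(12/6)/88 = 1/44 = 0.02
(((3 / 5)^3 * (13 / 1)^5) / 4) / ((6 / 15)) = 10024911 / 200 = 50124.56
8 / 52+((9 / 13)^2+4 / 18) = 1301 / 1521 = 0.86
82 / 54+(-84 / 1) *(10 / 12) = -1849 / 27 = -68.48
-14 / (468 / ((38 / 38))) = -7 / 234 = -0.03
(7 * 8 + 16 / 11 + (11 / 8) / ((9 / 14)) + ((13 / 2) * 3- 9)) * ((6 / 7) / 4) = 27757 / 1848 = 15.02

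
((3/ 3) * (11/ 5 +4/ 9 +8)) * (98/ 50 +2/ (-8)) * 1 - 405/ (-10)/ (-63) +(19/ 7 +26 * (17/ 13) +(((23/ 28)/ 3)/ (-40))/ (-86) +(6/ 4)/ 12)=392974823/ 7224000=54.40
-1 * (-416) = 416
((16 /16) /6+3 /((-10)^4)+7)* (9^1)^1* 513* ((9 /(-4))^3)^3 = -128196994663958139 /2621440000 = -48903272.50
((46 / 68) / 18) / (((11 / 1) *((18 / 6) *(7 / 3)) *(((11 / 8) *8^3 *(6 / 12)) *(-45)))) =-0.00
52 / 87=0.60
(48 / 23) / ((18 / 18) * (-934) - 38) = -4 / 1863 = -0.00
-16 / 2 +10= 2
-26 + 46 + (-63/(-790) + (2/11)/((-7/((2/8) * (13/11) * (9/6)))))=26856517/1338260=20.07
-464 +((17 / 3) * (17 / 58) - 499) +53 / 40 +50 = -3166849 / 3480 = -910.01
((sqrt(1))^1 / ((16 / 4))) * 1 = 0.25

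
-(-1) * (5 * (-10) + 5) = -45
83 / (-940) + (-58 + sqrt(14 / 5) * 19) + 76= 16837 / 940 + 19 * sqrt(70) / 5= 49.70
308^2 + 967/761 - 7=72187144/761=94858.27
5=5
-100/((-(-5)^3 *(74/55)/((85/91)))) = -1870/3367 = -0.56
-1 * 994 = -994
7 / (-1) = -7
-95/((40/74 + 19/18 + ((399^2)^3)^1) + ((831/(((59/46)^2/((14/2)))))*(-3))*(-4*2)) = -220242870/9354393320896335799897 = -0.00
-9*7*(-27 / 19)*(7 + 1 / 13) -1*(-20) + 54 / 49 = 7923506 / 12103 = 654.67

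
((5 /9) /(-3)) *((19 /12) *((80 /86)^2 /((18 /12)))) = -76000 /449307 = -0.17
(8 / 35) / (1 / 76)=608 / 35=17.37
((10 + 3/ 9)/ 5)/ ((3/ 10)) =62/ 9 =6.89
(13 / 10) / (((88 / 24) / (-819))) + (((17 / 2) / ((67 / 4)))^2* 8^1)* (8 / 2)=-139314029 / 493790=-282.13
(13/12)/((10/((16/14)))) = 0.12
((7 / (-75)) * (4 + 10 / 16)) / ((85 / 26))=-3367 / 25500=-0.13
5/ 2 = 2.50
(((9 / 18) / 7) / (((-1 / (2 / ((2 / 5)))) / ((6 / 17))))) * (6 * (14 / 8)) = -45 / 34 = -1.32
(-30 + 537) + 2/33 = 16733/33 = 507.06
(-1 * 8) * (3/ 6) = -4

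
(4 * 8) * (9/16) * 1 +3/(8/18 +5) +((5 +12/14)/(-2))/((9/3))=5167/294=17.57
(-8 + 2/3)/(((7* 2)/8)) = -88/21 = -4.19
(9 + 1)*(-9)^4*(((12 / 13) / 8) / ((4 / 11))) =1082565 / 52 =20818.56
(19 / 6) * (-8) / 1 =-76 / 3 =-25.33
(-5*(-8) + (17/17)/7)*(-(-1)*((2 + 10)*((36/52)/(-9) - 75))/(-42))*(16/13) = 8776192/8281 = 1059.80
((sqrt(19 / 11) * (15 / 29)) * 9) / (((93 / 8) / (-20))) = -7200 * sqrt(209) / 9889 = -10.53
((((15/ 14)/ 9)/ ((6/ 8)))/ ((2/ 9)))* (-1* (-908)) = 4540/ 7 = 648.57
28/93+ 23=23.30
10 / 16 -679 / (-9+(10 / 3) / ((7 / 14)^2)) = -16231 / 104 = -156.07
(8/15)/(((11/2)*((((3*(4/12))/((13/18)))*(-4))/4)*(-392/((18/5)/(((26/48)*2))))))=8/13475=0.00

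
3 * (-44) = -132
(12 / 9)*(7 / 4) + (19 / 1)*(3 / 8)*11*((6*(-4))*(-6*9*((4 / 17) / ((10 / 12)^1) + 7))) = 188623513 / 255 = 739700.05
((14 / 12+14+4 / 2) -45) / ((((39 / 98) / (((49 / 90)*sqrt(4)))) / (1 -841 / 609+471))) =-566108123 / 15795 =-35840.97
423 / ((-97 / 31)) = -13113 / 97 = -135.19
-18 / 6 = -3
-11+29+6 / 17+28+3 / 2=1627 / 34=47.85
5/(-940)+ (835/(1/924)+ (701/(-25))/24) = 21757394903/28200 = 771538.83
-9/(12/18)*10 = -135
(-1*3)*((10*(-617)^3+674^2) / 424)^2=-4136225837907822987 / 44944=-92030656770821.98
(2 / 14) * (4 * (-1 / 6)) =-2 / 21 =-0.10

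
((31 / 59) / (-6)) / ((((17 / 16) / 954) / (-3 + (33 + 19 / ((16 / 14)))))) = -3677034 / 1003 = -3666.04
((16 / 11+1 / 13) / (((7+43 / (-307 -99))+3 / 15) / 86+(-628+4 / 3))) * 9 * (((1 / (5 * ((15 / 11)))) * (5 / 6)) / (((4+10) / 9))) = -7373511 / 4266173561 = -0.00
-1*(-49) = 49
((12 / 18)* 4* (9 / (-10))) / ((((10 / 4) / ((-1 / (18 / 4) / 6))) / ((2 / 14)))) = 8 / 1575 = 0.01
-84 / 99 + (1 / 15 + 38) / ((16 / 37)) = 76719 / 880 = 87.18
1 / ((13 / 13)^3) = 1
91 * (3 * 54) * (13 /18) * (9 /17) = 95823 /17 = 5636.65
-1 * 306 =-306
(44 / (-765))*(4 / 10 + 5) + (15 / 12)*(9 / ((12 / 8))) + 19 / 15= 21563 / 2550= 8.46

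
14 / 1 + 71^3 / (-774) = -347075 / 774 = -448.42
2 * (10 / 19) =20 / 19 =1.05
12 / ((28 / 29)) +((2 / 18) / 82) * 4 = 32117 / 2583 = 12.43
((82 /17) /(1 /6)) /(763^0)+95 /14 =35.73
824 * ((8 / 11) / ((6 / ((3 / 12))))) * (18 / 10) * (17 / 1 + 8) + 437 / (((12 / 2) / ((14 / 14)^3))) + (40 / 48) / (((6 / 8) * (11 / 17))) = 237241 / 198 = 1198.19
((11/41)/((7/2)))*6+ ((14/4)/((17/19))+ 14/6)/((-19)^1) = 0.13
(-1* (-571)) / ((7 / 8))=4568 / 7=652.57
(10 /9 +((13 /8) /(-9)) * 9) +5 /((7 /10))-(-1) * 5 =5861 /504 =11.63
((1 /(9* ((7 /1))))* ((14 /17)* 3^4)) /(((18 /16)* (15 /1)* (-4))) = -4 /255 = -0.02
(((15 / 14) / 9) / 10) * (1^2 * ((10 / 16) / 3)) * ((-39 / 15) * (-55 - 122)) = 767 / 672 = 1.14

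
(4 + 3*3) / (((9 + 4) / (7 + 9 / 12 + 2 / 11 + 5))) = 569 / 44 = 12.93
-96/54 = -16/9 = -1.78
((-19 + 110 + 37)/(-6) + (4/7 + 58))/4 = 391/42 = 9.31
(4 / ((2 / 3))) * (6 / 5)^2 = 8.64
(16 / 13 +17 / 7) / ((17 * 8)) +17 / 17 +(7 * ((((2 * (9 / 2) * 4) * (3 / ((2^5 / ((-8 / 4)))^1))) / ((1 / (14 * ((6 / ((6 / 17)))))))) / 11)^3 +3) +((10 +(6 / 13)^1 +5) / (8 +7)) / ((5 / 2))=-4489835763451821 / 205905700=-21805300.99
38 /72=19 /36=0.53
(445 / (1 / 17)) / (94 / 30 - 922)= -113475 / 13783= -8.23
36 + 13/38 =1381/38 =36.34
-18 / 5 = -3.60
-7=-7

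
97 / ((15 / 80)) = 517.33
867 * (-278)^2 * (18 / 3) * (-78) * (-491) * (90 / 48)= 28869369996870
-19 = -19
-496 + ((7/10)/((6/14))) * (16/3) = -21928/45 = -487.29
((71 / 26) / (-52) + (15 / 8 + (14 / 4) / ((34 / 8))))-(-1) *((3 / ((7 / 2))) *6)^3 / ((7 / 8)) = 1090593906 / 6898073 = 158.10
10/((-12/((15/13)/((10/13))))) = -5/4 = -1.25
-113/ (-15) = 113/ 15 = 7.53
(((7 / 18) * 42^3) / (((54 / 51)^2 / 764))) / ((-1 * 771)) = -530131196 / 20817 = -25466.26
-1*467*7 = -3269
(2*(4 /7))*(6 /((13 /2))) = 96 /91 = 1.05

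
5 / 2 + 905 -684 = 447 / 2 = 223.50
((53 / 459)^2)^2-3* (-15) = 45.00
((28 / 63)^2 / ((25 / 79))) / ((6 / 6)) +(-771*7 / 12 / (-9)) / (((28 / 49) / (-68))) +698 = -42509369 / 8100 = -5248.07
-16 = -16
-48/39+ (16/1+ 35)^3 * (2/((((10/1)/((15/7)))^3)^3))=-131345769043/134296804096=-0.98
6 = 6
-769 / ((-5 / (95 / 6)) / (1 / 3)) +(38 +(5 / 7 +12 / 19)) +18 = 2080549 / 2394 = 869.07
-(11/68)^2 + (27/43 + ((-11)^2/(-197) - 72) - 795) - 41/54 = -917744458157/1057587408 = -867.77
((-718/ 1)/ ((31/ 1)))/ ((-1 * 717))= 718/ 22227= 0.03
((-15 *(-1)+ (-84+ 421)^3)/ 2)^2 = 366201192595456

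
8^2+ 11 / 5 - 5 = 306 / 5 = 61.20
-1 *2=-2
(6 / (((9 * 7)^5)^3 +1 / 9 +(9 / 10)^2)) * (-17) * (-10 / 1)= 918000 / 879732732574030927347535507129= 0.00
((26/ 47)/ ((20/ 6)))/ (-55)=-39/ 12925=-0.00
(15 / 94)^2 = 225 / 8836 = 0.03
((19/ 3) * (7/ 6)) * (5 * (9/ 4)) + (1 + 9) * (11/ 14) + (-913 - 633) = -81481/ 56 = -1455.02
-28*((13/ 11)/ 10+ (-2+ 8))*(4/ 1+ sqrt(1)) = -9422/ 11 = -856.55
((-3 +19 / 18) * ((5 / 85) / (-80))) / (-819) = -1 / 572832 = -0.00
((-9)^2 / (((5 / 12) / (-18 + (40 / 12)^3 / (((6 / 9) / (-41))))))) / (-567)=82648 / 105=787.12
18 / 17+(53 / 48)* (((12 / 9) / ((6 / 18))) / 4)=1765 / 816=2.16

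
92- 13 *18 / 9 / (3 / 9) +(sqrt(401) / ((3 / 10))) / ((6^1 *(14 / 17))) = 85 *sqrt(401) / 126 +14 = 27.51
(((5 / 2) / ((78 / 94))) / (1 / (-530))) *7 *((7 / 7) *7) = -3051475 / 39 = -78242.95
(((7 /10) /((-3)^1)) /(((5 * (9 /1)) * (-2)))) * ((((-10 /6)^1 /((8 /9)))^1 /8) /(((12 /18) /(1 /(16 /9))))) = -21 /40960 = -0.00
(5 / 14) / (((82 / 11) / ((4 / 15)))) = 11 / 861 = 0.01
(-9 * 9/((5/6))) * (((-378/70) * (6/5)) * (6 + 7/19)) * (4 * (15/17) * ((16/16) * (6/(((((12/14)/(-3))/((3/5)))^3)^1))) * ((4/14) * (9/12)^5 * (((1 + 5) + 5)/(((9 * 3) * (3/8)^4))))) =-1098820.18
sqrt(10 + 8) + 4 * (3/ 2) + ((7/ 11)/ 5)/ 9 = 3 * sqrt(2) + 2977/ 495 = 10.26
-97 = -97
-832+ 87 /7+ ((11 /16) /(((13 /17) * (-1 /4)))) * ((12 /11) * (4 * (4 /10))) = -375761 /455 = -825.85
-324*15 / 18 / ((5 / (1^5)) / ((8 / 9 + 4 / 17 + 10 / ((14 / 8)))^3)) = -785733016448 / 45499293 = -17269.13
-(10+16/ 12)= -34/ 3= -11.33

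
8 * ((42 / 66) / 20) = 14 / 55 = 0.25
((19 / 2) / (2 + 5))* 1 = 19 / 14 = 1.36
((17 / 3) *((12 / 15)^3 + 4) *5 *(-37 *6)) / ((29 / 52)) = -36894624 / 725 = -50889.14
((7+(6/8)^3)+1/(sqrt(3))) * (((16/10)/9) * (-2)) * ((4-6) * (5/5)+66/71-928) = 351808 * sqrt(3)/3195+522215/213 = 2642.43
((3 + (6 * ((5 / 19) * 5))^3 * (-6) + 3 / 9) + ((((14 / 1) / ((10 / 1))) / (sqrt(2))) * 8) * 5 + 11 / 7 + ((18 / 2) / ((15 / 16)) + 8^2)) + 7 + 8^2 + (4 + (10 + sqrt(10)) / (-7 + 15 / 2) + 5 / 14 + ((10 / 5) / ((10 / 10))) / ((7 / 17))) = -3995074871 / 1440390 + 2 * sqrt(10) + 28 * sqrt(2) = -2727.68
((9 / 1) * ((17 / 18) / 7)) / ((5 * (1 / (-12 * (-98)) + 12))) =1428 / 70565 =0.02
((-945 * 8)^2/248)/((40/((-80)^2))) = 1143072000/31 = 36873290.32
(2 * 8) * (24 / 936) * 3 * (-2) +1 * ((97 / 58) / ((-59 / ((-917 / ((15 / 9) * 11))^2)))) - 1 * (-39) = -4626263011 / 134570150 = -34.38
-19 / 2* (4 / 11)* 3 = -114 / 11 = -10.36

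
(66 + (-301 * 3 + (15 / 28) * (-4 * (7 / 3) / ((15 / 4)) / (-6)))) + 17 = -7378 / 9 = -819.78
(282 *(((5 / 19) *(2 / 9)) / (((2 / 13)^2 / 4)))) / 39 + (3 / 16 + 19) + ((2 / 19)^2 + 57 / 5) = 26527583 / 259920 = 102.06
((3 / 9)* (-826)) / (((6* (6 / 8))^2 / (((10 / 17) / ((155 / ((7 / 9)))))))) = -46256 / 1152549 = -0.04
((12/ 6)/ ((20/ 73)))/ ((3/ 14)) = 34.07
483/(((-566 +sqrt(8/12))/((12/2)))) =-2460402/480533-1449 * sqrt(6)/480533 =-5.13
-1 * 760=-760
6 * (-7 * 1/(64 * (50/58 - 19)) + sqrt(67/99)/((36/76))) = 609/16832 + 38 * sqrt(737)/99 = 10.46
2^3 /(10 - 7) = 8 /3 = 2.67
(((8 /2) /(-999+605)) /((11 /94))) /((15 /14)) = -2632 /32505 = -0.08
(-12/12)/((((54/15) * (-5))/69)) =23/6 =3.83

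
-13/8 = -1.62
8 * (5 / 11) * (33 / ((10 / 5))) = 60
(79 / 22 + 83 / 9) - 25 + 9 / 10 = -5587 / 495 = -11.29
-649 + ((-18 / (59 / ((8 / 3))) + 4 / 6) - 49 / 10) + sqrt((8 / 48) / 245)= -1157663 / 1770 + sqrt(30) / 210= -654.02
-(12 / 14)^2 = -36 / 49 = -0.73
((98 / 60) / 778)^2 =2401 / 544755600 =0.00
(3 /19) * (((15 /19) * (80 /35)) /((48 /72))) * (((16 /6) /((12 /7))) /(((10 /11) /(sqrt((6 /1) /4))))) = 132 * sqrt(6) /361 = 0.90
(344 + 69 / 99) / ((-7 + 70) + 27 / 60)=227500 / 41877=5.43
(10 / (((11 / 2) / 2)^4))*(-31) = -79360 / 14641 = -5.42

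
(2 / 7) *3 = 6 / 7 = 0.86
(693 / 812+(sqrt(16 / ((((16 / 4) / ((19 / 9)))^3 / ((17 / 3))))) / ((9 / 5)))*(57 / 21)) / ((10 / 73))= 7227 / 1160+26353*sqrt(969) / 20412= 46.42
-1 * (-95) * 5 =475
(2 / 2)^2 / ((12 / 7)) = 7 / 12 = 0.58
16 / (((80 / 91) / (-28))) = -2548 / 5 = -509.60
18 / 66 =0.27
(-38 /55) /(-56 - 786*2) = 19 /44770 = 0.00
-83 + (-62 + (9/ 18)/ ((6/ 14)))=-863/ 6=-143.83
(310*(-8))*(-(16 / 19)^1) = 2088.42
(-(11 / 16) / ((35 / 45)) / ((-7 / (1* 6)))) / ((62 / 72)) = 2673 / 3038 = 0.88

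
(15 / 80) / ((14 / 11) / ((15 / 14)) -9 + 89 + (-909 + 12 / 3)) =-495 / 2174864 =-0.00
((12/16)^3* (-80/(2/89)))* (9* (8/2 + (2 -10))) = 108135/2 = 54067.50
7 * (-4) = -28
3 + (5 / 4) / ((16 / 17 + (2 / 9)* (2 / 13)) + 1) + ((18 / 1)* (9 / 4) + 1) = 709307 / 15716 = 45.13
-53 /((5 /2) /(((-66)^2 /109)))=-461736 /545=-847.22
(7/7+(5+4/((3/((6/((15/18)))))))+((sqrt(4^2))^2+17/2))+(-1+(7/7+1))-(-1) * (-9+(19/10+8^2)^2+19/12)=328237/75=4376.49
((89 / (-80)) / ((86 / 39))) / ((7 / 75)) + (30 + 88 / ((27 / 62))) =58948357 / 260064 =226.67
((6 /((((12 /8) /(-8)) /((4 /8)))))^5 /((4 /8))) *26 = -54525952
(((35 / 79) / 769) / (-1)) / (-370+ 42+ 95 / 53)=1855 / 1050324039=0.00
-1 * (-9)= 9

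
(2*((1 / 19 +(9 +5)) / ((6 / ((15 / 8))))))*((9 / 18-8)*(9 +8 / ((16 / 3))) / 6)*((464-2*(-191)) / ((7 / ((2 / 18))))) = -941175 / 608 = -1547.99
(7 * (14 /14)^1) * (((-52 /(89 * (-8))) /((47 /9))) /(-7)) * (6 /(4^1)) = -351 /16732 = -0.02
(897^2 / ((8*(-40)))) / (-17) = 804609 / 5440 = 147.91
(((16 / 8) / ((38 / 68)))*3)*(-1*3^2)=-1836 / 19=-96.63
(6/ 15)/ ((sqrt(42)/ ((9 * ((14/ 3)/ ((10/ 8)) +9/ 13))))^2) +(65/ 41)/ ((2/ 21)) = 385062549/ 12125750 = 31.76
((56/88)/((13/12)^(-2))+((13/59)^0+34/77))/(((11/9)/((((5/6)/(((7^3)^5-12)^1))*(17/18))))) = 2062525/6948606986919170496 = 0.00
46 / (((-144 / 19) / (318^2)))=-613766.50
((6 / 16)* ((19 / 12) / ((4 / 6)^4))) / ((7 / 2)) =1539 / 1792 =0.86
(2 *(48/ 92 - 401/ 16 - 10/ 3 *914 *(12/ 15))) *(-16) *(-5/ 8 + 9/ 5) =127741723/ 1380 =92566.47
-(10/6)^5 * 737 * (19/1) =-43759375/243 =-180079.73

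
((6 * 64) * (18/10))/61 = 3456/305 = 11.33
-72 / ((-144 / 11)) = 11 / 2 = 5.50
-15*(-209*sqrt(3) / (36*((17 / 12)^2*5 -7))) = 660*sqrt(3) / 23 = 49.70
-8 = -8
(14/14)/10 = 0.10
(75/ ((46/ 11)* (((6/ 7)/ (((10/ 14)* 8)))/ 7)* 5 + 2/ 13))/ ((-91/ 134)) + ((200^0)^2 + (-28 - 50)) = -62777/ 241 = -260.49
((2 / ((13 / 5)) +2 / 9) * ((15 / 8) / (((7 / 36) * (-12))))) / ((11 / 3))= -0.22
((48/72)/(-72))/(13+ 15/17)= -17/25488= -0.00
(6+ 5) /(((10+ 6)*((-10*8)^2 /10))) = 11 /10240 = 0.00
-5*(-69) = 345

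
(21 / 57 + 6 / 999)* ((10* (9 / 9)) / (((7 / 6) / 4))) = 12.84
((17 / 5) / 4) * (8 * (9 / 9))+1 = 39 / 5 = 7.80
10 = 10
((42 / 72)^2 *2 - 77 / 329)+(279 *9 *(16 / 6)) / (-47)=-142.02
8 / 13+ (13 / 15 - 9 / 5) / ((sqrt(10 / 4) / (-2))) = 8 / 13+ 28 * sqrt(10) / 75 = 1.80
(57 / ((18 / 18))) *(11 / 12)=209 / 4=52.25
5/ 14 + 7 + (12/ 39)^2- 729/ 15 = -486783/ 11830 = -41.15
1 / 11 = 0.09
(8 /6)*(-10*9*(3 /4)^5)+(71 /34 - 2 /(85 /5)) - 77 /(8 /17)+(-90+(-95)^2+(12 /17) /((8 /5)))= 19029795 /2176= 8745.31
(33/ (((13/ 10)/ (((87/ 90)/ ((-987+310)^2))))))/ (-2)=-319/ 11916554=-0.00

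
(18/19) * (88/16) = 5.21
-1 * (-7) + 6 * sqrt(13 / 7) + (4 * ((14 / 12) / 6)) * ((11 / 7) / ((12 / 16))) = 6 * sqrt(91) / 7 + 233 / 27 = 16.81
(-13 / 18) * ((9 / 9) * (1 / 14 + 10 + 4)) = -2561 / 252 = -10.16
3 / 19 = 0.16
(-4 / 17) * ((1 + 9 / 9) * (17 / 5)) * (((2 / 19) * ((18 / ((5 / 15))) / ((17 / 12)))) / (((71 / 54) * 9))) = -0.54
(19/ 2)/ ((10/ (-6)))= -57/ 10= -5.70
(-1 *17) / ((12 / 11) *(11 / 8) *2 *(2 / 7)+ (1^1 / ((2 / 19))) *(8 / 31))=-3689 / 718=-5.14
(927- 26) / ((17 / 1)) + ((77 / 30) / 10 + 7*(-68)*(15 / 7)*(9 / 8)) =-328273 / 300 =-1094.24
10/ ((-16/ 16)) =-10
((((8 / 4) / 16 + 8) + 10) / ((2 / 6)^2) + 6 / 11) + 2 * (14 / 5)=74479 / 440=169.27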